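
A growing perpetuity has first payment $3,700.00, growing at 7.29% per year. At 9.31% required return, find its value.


Formula: PV = C / (r - g)
Spread: r - g = 0.0931 - 0.0729 = 0.0202
Substituting: PV = $3,700.00 / 0.0202
PV = $183,168.32

$183,168.32


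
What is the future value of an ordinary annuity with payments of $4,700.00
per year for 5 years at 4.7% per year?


Formula: FV = PMT * ((1+r)^n - 1) / r
Growth factor: (1 + 0.047)^5 = 1.258153
Numerator: 1.258153 - 1 = 0.258153
FV = $4,700.00 * 0.258153 / 0.047 = $25,815.29

$25,815.29


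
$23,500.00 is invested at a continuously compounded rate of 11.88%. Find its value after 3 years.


Formula: FV = P * e^(r*t)
Exponent: r*t = 0.1188 * 3 = 0.3564
e^(0.3564) = 1.428179
FV = $23,500.00 * 1.428179 = $33,562.20

$33,562.20


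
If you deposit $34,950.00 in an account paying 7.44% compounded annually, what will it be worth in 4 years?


Formula: FV = P * (1 + r)^n
Substituting: FV = $34,950.00 * (1 + 0.0744)^4
Growth factor: (1.0744)^4 = 1.33249
FV = $34,950.00 * 1.33249 = $46,570.53

$46,570.53


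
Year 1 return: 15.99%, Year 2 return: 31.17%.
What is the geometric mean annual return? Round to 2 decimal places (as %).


Formula: Geometric mean = ((1+r1)*(1+r2))^(1/2) - 1
Product: (1 + 0.1599) * (1 + 0.3117) = 1.1599 * 1.3117 = 1.521441
Square root: 1.521441^0.5 = 1.233467
Geometric mean = 1.233467 - 1 = 0.233467
As percentage: 23.35%

23.35%


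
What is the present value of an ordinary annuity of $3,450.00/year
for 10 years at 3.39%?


Formula: PV = PMT * (1 - (1+r)^(-n)) / r
Discount factor: (1 + 0.0339)^(-10) = 0.716497
Bracket: 1 - 0.716497 = 0.283503
PV = $3,450.00 * 0.283503 / 0.0339 = $28,852.03

$28,852.03


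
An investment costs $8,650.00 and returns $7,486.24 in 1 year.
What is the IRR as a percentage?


Formula: IRR = C1/C0 - 1
Substituting: IRR = $7,486.24 / $8,650.00 - 1
Ratio: 0.865461 - 1 = -0.134539
IRR = -13.4539%

-13.4539%


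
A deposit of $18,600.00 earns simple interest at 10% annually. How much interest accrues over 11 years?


Formula: I = P * r * t
Substituting: I = $18,600.00 * 0.1 * 11
Step: I = $18,600.00 * 1.1
I = $20,460.00

$20,460.00


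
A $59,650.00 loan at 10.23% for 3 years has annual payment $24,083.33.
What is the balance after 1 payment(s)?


Formula: Balance = PV*(1+r)^k - PMT*((1+r)^k - 1)/r
Growth: (1 + 0.1023)^1 = 1.1023
Accumulated factor: ((1+r)^k - 1)/r = 1.0
Balance = $59,650.00 * 1.1023 - $24,083.33 * 1.0
Balance = $41,668.87

$41,668.87


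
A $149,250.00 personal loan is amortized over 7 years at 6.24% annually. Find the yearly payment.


Formula: PMT = PV * r / (1 - (1+r)^(-n))
Denominator: 1 - (1 + 0.0624)^(-7) = 0.345389
Numerator: $149,250.00 * 0.0624 = 9313.2
PMT = 9313.2 / 0.345389 = $26,964.41

$26,964.41


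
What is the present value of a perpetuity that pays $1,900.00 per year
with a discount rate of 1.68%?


Formula: PV = C / r
Substituting: PV = $1,900.00 / 0.0168
PV = $113,095.24

$113,095.24


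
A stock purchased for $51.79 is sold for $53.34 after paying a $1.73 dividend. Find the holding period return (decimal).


Formula: HPR = (P1 - P0 + D) / P0
Gain: $53.34 - $51.79 + $1.73 = $3.28
HPR = $3.28 / $51.79 = 0.0633

0.0633


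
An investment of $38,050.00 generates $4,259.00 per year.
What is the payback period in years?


Formula: Payback = investment / annual cash flow
Substituting: Payback = $38,050.00 / $4,259.00
Payback = 8.934 years

8.934 years


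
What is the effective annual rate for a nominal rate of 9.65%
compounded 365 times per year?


Formula: EAR = (1 + r/m)^m - 1
Period rate: r/m = 0.0965 / 365 = 0.000264
Compounding: (1 + 0.000264)^365 = 1.101296
EAR = 1.101296 - 1 = 0.101296

0.101296


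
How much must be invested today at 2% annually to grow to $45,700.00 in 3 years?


Formula: PV = FV / (1 + r)^n
Substituting: PV = $45,700.00 / (1 + 0.02)^3
Discount factor: (1.02)^3 = 1.061208
PV = $45,700.00 / 1.061208 = $43,064.13

$43,064.13


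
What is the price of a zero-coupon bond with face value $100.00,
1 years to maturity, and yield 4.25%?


Formula: Price = FV / (1 + r)^n
Substituting: Price = $100.00 / (1 + 0.0425)^1
Discount factor: (1.0425)^1 = 1.0425
Price = $100.00 / 1.0425 = $95.92

$95.92


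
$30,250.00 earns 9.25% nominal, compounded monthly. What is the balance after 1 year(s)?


Formula: FV = P * (1 + r/m)^(m*t)
Period rate: r/m = 0.0925 / 12 = 0.007708
Total periods: m*t = 12 * 1 = 12
Growth factor: (1 + 0.007708)^12 = 1.096524
FV = $30,250.00 * 1.096524 = $33,169.86

$33,169.86


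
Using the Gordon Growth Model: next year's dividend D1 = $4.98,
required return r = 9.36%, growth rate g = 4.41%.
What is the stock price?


Formula: P = D1 / (r - g)
Spread: r - g = 0.0936 - 0.0441 = 0.0495
Substituting: P = $4.98 / 0.0495
P = $100.61

$100.61


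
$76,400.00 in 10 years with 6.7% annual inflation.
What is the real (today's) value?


Formula: Real value = nominal / (1 + inflation)^years
Price level: (1 + 0.067)^10 = 1.912688
Real value = $76,400.00 / 1.912688 = $39,943.78

$39,943.78


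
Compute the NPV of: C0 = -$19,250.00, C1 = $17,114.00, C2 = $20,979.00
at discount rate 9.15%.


Formula: NPV = C0 + C1/(1+r) + C2/(1+r)^2
Discount C1: $17,114.00 / (1 + 0.0915) = $15,679.34
Discount C2: $20,979.00 / (1 + 0.0915)^2 = $17,609.11
NPV = -$19,250.00 + $15,679.34 + $17,609.11 = $14,038.45

$14,038.45


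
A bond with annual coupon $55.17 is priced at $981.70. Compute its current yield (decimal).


Formula: Current yield = annual coupon / price
Substituting: CY = $55.17 / $981.70
CY = 0.056198

0.056198


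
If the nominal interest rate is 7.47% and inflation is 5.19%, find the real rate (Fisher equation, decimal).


Formula: (1 + r_real) = (1 + r_nom) / (1 + inflation)
Substituting: (1 + r_real) = 1.0747 / 1.0519
(1 + r_real) = 1.021675
r_real = 1.021675 - 1 = 0.021675

0.021675


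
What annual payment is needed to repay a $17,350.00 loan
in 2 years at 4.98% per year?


Formula: PMT = PV * r / (1 - (1+r)^(-n))
Denominator: 1 - (1 + 0.0498)^(-2) = 0.092625
Numerator: $17,350.00 * 0.0498 = 864.03
PMT = 864.03 / 0.092625 = $9,328.27

$9,328.27


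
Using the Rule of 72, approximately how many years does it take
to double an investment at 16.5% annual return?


Formula: Years ≈ 72 / r
Substituting: Years ≈ 72 / 16.5
Years ≈ 4.4

4.4 years


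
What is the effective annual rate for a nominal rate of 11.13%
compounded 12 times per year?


Formula: EAR = (1 + r/m)^m - 1
Period rate: r/m = 0.1113 / 12 = 0.009275
Compounding: (1 + 0.009275)^12 = 1.117157
EAR = 1.117157 - 1 = 0.117157

0.117157


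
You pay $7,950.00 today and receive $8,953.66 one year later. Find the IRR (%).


Formula: IRR = C1/C0 - 1
Substituting: IRR = $8,953.66 / $7,950.00 - 1
Ratio: 1.126247 - 1 = 0.126247
IRR = 12.6247%

12.6247%


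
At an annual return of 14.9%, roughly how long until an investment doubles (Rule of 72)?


Formula: Years ≈ 72 / r
Substituting: Years ≈ 72 / 14.9
Years ≈ 4.8

4.8 years


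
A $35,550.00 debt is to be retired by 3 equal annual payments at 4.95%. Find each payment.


Formula: PMT = PV * r / (1 - (1+r)^(-n))
Denominator: 1 - (1 + 0.0495)^(-3) = 0.134927
Numerator: $35,550.00 * 0.0495 = 1759.725
PMT = 1759.725 / 0.134927 = $13,042.04

$13,042.04


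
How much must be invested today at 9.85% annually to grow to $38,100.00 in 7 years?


Formula: PV = FV / (1 + r)^n
Substituting: PV = $38,100.00 / (1 + 0.0985)^7
Discount factor: (1.0985)^7 = 1.930192
PV = $38,100.00 / 1.930192 = $19,738.97

$19,738.97


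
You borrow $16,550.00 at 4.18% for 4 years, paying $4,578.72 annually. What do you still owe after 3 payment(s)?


Formula: Balance = PV*(1+r)^k - PMT*((1+r)^k - 1)/r
Growth: (1 + 0.0418)^3 = 1.130715
Accumulated factor: ((1+r)^k - 1)/r = 3.127147
Balance = $16,550.00 * 1.130715 - $4,578.72 * 3.127147
Balance = $4,395.00

$4,395.00


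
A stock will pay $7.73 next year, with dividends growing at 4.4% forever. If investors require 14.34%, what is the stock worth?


Formula: P = D1 / (r - g)
Spread: r - g = 0.1434 - 0.044 = 0.0994
Substituting: P = $7.73 / 0.0994
P = $77.77

$77.77


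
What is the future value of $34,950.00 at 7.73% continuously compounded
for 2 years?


Formula: FV = P * e^(r*t)
Exponent: r*t = 0.0773 * 2 = 0.1546
e^(0.1546) = 1.167191
FV = $34,950.00 * 1.167191 = $40,793.33

$40,793.33


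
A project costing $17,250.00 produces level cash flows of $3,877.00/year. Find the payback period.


Formula: Payback = investment / annual cash flow
Substituting: Payback = $17,250.00 / $3,877.00
Payback = 4.4493 years

4.4493 years


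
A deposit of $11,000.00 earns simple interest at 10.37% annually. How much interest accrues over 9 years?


Formula: I = P * r * t
Substituting: I = $11,000.00 * 0.1037 * 9
Step: I = $11,000.00 * 0.9333
I = $10,266.30

$10,266.30


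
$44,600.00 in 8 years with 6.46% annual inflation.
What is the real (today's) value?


Formula: Real value = nominal / (1 + inflation)^years
Price level: (1 + 0.0646)^8 = 1.650029
Real value = $44,600.00 / 1.650029 = $27,029.82

$27,029.82


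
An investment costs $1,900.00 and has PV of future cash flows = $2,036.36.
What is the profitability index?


Formula: PI = PV(cash flows) / initial investment
Substituting: PI = $2,036.36 / $1,900.00
PI = 1.0718

1.0718


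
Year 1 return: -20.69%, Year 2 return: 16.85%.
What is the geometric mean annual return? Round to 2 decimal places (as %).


Formula: Geometric mean = ((1+r1)*(1+r2))^(1/2) - 1
Product: (1 + -0.2069) * (1 + 0.1685) = 0.7931 * 1.1685 = 0.926737
Square root: 0.926737^0.5 = 0.962672
Geometric mean = 0.962672 - 1 = -0.037328
As percentage: -3.73%

-3.73%


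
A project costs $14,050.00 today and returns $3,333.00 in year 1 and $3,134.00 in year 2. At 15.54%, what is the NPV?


Formula: NPV = C0 + C1/(1+r) + C2/(1+r)^2
Discount C1: $3,333.00 / (1 + 0.1554) = $2,884.72
Discount C2: $3,134.00 / (1 + 0.1554)^2 = $2,347.65
NPV = -$14,050.00 + $2,884.72 + $2,347.65 = -$8,817.63

-$8,817.63


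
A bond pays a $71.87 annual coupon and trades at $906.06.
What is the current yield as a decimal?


Formula: Current yield = annual coupon / price
Substituting: CY = $71.87 / $906.06
CY = 0.079321

0.079321


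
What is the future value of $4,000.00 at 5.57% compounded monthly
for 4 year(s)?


Formula: FV = P * (1 + r/m)^(m*t)
Period rate: r/m = 0.0557 / 12 = 0.004642
Total periods: m*t = 12 * 4 = 48
Growth factor: (1 + 0.004642)^48 = 1.248927
FV = $4,000.00 * 1.248927 = $4,995.71

$4,995.71


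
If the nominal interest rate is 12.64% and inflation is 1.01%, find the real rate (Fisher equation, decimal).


Formula: (1 + r_real) = (1 + r_nom) / (1 + inflation)
Substituting: (1 + r_real) = 1.1264 / 1.0101
(1 + r_real) = 1.115137
r_real = 1.115137 - 1 = 0.115137

0.115137


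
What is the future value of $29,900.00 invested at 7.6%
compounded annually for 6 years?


Formula: FV = P * (1 + r)^n
Substituting: FV = $29,900.00 * (1 + 0.076)^6
Growth factor: (1.076)^6 = 1.551935
FV = $29,900.00 * 1.551935 = $46,402.87

$46,402.87


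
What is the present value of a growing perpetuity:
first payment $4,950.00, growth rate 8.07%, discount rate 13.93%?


Formula: PV = C / (r - g)
Spread: r - g = 0.1393 - 0.0807 = 0.0586
Substituting: PV = $4,950.00 / 0.0586
PV = $84,470.99

$84,470.99


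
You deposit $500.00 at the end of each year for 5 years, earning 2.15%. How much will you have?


Formula: FV = PMT * ((1+r)^n - 1) / r
Growth factor: (1 + 0.0215)^5 = 1.112223
Numerator: 1.112223 - 1 = 0.112223
FV = $500.00 * 0.112223 / 0.0215 = $2,609.84

$2,609.84


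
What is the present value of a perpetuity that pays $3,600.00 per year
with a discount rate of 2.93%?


Formula: PV = C / r
Substituting: PV = $3,600.00 / 0.0293
PV = $122,866.89

$122,866.89


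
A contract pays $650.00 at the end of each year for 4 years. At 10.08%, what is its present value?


Formula: PV = PMT * (1 - (1+r)^(-n)) / r
Discount factor: (1 + 0.1008)^(-4) = 0.68103
Bracket: 1 - 0.68103 = 0.31897
PV = $650.00 * 0.31897 / 0.1008 = $2,056.85

$2,056.85


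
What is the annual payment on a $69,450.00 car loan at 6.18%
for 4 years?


Formula: PMT = PV * r / (1 - (1+r)^(-n))
Denominator: 1 - (1 + 0.0618)^(-4) = 0.213264
Numerator: $69,450.00 * 0.0618 = 4292.01
PMT = 4292.01 / 0.213264 = $20,125.35

$20,125.35


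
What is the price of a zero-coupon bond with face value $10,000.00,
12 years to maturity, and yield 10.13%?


Formula: Price = FV / (1 + r)^n
Substituting: Price = $10,000.00 / (1 + 0.1013)^12
Discount factor: (1.1013)^12 = 3.183227
Price = $10,000.00 / 3.183227 = $3,141.47

$3,141.47


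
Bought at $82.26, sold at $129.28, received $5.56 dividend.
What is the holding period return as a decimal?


Formula: HPR = (P1 - P0 + D) / P0
Gain: $129.28 - $82.26 + $5.56 = $52.58
HPR = $52.58 / $82.26 = 0.6392

0.6392


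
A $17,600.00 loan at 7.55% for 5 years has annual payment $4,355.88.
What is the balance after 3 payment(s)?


Formula: Balance = PV*(1+r)^k - PMT*((1+r)^k - 1)/r
Growth: (1 + 0.0755)^3 = 1.244031
Accumulated factor: ((1+r)^k - 1)/r = 3.2322
Balance = $17,600.00 * 1.244031 - $4,355.88 * 3.2322
Balance = $7,815.87

$7,815.87


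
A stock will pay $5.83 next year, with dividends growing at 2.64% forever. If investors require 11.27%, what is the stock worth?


Formula: P = D1 / (r - g)
Spread: r - g = 0.1127 - 0.0264 = 0.0863
Substituting: P = $5.83 / 0.0863
P = $67.56

$67.56


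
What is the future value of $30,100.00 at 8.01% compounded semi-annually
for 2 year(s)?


Formula: FV = P * (1 + r/m)^(m*t)
Period rate: r/m = 0.0801 / 2 = 0.04005
Total periods: m*t = 2 * 2 = 4
Growth factor: (1 + 0.04005)^4 = 1.170084
FV = $30,100.00 * 1.170084 = $35,219.51

$35,219.51


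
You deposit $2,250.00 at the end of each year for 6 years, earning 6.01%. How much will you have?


Formula: FV = PMT * ((1+r)^n - 1) / r
Growth factor: (1 + 0.0601)^6 = 1.419322
Numerator: 1.419322 - 1 = 0.419322
FV = $2,250.00 * 0.419322 / 0.0601 = $15,698.42

$15,698.42


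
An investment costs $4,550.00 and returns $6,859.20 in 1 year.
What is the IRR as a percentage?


Formula: IRR = C1/C0 - 1
Substituting: IRR = $6,859.20 / $4,550.00 - 1
Ratio: 1.507516 - 1 = 0.507516
IRR = 50.7516%

50.7516%


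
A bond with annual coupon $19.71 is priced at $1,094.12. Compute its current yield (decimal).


Formula: Current yield = annual coupon / price
Substituting: CY = $19.71 / $1,094.12
CY = 0.018014

0.018014


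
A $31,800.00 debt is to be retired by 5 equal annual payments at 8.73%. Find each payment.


Formula: PMT = PV * r / (1 - (1+r)^(-n))
Denominator: 1 - (1 + 0.0873)^(-5) = 0.341959
Numerator: $31,800.00 * 0.0873 = 2776.14
PMT = 2776.14 / 0.341959 = $8,118.35

$8,118.35


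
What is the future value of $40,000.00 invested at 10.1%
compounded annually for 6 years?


Formula: FV = P * (1 + r)^n
Substituting: FV = $40,000.00 * (1 + 0.101)^6
Growth factor: (1.101)^6 = 1.781246
FV = $40,000.00 * 1.781246 = $71,249.84

$71,249.84


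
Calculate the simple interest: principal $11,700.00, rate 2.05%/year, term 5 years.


Formula: I = P * r * t
Substituting: I = $11,700.00 * 0.0205 * 5
Step: I = $11,700.00 * 0.1025
I = $1,199.25

$1,199.25


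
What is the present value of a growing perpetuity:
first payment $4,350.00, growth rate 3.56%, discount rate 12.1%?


Formula: PV = C / (r - g)
Spread: r - g = 0.121 - 0.0356 = 0.0854
Substituting: PV = $4,350.00 / 0.0854
PV = $50,936.77

$50,936.77


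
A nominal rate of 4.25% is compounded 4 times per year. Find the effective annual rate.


Formula: EAR = (1 + r/m)^m - 1
Period rate: r/m = 0.0425 / 4 = 0.010625
Compounding: (1 + 0.010625)^4 = 1.043182
EAR = 1.043182 - 1 = 0.043182

0.043182


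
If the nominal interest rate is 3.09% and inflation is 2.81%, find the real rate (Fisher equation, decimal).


Formula: (1 + r_real) = (1 + r_nom) / (1 + inflation)
Substituting: (1 + r_real) = 1.0309 / 1.0281
(1 + r_real) = 1.002723
r_real = 1.002723 - 1 = 0.002723

0.002723


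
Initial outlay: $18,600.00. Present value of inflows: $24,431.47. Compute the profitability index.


Formula: PI = PV(cash flows) / initial investment
Substituting: PI = $24,431.47 / $18,600.00
PI = 1.3135

1.3135


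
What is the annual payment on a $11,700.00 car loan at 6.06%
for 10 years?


Formula: PMT = PV * r / (1 - (1+r)^(-n))
Denominator: 1 - (1 + 0.0606)^(-10) = 0.444756
Numerator: $11,700.00 * 0.0606 = 709.02
PMT = 709.02 / 0.444756 = $1,594.18

$1,594.18


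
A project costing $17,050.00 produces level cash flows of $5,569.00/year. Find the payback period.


Formula: Payback = investment / annual cash flow
Substituting: Payback = $17,050.00 / $5,569.00
Payback = 3.0616 years

3.0616 years


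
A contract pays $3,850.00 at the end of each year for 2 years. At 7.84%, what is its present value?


Formula: PV = PMT * (1 - (1+r)^(-n)) / r
Discount factor: (1 + 0.0784)^(-2) = 0.859885
Bracket: 1 - 0.859885 = 0.140115
PV = $3,850.00 * 0.140115 / 0.0784 = $6,880.66

$6,880.66


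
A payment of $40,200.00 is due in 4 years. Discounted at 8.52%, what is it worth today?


Formula: PV = FV / (1 + r)^n
Substituting: PV = $40,200.00 / (1 + 0.0852)^4
Discount factor: (1.0852)^4 = 1.386881
PV = $40,200.00 / 1.386881 = $28,985.91

$28,985.91


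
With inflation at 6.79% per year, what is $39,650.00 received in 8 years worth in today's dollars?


Formula: Real value = nominal / (1 + inflation)^years
Price level: (1 + 0.0679)^8 = 1.691394
Real value = $39,650.00 / 1.691394 = $23,442.21

$23,442.21


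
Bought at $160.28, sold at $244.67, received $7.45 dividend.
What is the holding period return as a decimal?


Formula: HPR = (P1 - P0 + D) / P0
Gain: $244.67 - $160.28 + $7.45 = $91.84
HPR = $91.84 / $160.28 = 0.573

0.573


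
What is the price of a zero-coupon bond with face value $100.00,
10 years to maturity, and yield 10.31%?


Formula: Price = FV / (1 + r)^n
Substituting: Price = $100.00 / (1 + 0.1031)^10
Discount factor: (1.1031)^10 = 2.667773
Price = $100.00 / 2.667773 = $37.48

$37.48


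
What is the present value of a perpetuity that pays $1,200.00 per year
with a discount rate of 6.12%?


Formula: PV = C / r
Substituting: PV = $1,200.00 / 0.0612
PV = $19,607.84

$19,607.84


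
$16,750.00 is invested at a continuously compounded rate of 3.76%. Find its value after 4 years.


Formula: FV = P * e^(r*t)
Exponent: r*t = 0.0376 * 4 = 0.1504
e^(0.1504) = 1.162299
FV = $16,750.00 * 1.162299 = $19,468.51

$19,468.51


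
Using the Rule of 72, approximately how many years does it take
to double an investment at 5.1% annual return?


Formula: Years ≈ 72 / r
Substituting: Years ≈ 72 / 5.1
Years ≈ 14.1

14.1 years


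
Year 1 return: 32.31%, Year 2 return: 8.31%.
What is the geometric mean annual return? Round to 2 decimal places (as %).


Formula: Geometric mean = ((1+r1)*(1+r2))^(1/2) - 1
Product: (1 + 0.3231) * (1 + 0.0831) = 1.3231 * 1.0831 = 1.43305
Square root: 1.43305^0.5 = 1.197101
Geometric mean = 1.197101 - 1 = 0.197101
As percentage: 19.71%

19.71%


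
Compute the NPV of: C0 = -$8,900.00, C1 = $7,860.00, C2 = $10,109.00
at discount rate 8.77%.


Formula: NPV = C0 + C1/(1+r) + C2/(1+r)^2
Discount C1: $7,860.00 / (1 + 0.0877) = $7,226.26
Discount C2: $10,109.00 / (1 + 0.0877)^2 = $8,544.56
NPV = -$8,900.00 + $7,226.26 + $8,544.56 = $6,870.82

$6,870.82


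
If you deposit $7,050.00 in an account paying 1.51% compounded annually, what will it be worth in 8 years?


Formula: FV = P * (1 + r)^n
Substituting: FV = $7,050.00 * (1 + 0.0151)^8
Growth factor: (1.0151)^8 = 1.127381
FV = $7,050.00 * 1.127381 = $7,948.03

$7,948.03


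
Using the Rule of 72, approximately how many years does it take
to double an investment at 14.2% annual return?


Formula: Years ≈ 72 / r
Substituting: Years ≈ 72 / 14.2
Years ≈ 5.1

5.1 years


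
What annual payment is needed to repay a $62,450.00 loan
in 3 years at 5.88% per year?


Formula: PMT = PV * r / (1 - (1+r)^(-n))
Denominator: 1 - (1 + 0.0588)^(-3) = 0.157523
Numerator: $62,450.00 * 0.0588 = 3672.06
PMT = 3672.06 / 0.157523 = $23,311.31

$23,311.31


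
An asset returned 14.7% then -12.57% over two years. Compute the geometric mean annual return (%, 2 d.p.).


Formula: Geometric mean = ((1+r1)*(1+r2))^(1/2) - 1
Product: (1 + 0.147) * (1 + -0.1257) = 1.147 * 0.8743 = 1.002822
Square root: 1.002822^0.5 = 1.00141
Geometric mean = 1.00141 - 1 = 0.00141
As percentage: 0.14%

0.14%


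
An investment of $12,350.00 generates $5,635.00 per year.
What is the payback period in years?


Formula: Payback = investment / annual cash flow
Substituting: Payback = $12,350.00 / $5,635.00
Payback = 2.1917 years

2.1917 years


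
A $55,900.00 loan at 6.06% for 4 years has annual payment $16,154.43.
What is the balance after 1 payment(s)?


Formula: Balance = PV*(1+r)^k - PMT*((1+r)^k - 1)/r
Growth: (1 + 0.0606)^1 = 1.0606
Accumulated factor: ((1+r)^k - 1)/r = 1.0
Balance = $55,900.00 * 1.0606 - $16,154.43 * 1.0
Balance = $43,133.11

$43,133.11


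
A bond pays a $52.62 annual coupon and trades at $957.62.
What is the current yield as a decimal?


Formula: Current yield = annual coupon / price
Substituting: CY = $52.62 / $957.62
CY = 0.054949

0.054949


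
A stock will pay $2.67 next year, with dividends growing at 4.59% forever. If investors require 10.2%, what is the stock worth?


Formula: P = D1 / (r - g)
Spread: r - g = 0.102 - 0.0459 = 0.0561
Substituting: P = $2.67 / 0.0561
P = $47.59

$47.59


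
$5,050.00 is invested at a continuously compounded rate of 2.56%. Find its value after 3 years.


Formula: FV = P * e^(r*t)
Exponent: r*t = 0.0256 * 3 = 0.0768
e^(0.0768) = 1.079826
FV = $5,050.00 * 1.079826 = $5,453.12

$5,453.12


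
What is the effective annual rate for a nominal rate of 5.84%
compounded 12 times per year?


Formula: EAR = (1 + r/m)^m - 1
Period rate: r/m = 0.0584 / 12 = 0.004867
Compounding: (1 + 0.004867)^12 = 1.059989
EAR = 1.059989 - 1 = 0.059989

0.059989


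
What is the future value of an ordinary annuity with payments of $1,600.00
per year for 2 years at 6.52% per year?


Formula: FV = PMT * ((1+r)^n - 1) / r
Growth factor: (1 + 0.0652)^2 = 1.134651
Numerator: 1.134651 - 1 = 0.134651
FV = $1,600.00 * 0.134651 / 0.0652 = $3,304.32

$3,304.32


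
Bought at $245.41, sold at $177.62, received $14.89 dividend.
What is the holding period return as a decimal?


Formula: HPR = (P1 - P0 + D) / P0
Gain: $177.62 - $245.41 + $14.89 = -$52.90
HPR = -$52.90 / $245.41 = -0.2156

-0.2156


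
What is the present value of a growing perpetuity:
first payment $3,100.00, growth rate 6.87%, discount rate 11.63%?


Formula: PV = C / (r - g)
Spread: r - g = 0.1163 - 0.0687 = 0.0476
Substituting: PV = $3,100.00 / 0.0476
PV = $65,126.05

$65,126.05


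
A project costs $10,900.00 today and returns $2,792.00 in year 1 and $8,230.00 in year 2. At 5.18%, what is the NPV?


Formula: NPV = C0 + C1/(1+r) + C2/(1+r)^2
Discount C1: $2,792.00 / (1 + 0.0518) = $2,654.50
Discount C2: $8,230.00 / (1 + 0.0518)^2 = $7,439.32
NPV = -$10,900.00 + $2,654.50 + $7,439.32 = -$806.18

-$806.18


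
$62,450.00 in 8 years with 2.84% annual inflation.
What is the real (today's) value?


Formula: Real value = nominal / (1 + inflation)^years
Price level: (1 + 0.0284)^8 = 1.251113
Real value = $62,450.00 / 1.251113 = $49,915.55

$49,915.55


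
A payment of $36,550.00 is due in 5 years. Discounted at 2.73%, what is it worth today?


Formula: PV = FV / (1 + r)^n
Substituting: PV = $36,550.00 / (1 + 0.0273)^5
Discount factor: (1.0273)^5 = 1.144159
PV = $36,550.00 / 1.144159 = $31,944.86

$31,944.86


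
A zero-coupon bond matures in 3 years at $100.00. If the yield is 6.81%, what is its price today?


Formula: Price = FV / (1 + r)^n
Substituting: Price = $100.00 / (1 + 0.0681)^3
Discount factor: (1.0681)^3 = 1.218529
Price = $100.00 / 1.218529 = $82.07

$82.07


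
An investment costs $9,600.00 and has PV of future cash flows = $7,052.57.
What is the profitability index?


Formula: PI = PV(cash flows) / initial investment
Substituting: PI = $7,052.57 / $9,600.00
PI = 0.7346

0.7346


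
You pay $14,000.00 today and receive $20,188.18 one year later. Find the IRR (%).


Formula: IRR = C1/C0 - 1
Substituting: IRR = $20,188.18 / $14,000.00 - 1
Ratio: 1.442013 - 1 = 0.442013
IRR = 44.2013%

44.2013%


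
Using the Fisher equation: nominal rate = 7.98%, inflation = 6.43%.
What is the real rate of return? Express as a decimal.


Formula: (1 + r_real) = (1 + r_nom) / (1 + inflation)
Substituting: (1 + r_real) = 1.0798 / 1.0643
(1 + r_real) = 1.014564
r_real = 1.014564 - 1 = 0.014564

0.014564


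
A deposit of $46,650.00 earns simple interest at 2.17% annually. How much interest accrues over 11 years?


Formula: I = P * r * t
Substituting: I = $46,650.00 * 0.0217 * 11
Step: I = $46,650.00 * 0.2387
I = $11,135.36

$11,135.36


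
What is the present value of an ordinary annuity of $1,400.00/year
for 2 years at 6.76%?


Formula: PV = PMT * (1 - (1+r)^(-n)) / r
Discount factor: (1 + 0.0676)^(-2) = 0.87737
Bracket: 1 - 0.87737 = 0.12263
PV = $1,400.00 * 0.12263 / 0.0676 = $2,539.67

$2,539.67


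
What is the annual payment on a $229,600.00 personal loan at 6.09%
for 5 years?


Formula: PMT = PV * r / (1 - (1+r)^(-n))
Denominator: 1 - (1 + 0.0609)^(-5) = 0.255906
Numerator: $229,600.00 * 0.0609 = 13982.64
PMT = 13982.64 / 0.255906 = $54,639.73

$54,639.73


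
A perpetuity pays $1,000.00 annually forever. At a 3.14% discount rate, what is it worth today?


Formula: PV = C / r
Substituting: PV = $1,000.00 / 0.0314
PV = $31,847.13

$31,847.13


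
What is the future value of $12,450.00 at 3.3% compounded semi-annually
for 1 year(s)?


Formula: FV = P * (1 + r/m)^(m*t)
Period rate: r/m = 0.033 / 2 = 0.0165
Total periods: m*t = 2 * 1 = 2
Growth factor: (1 + 0.0165)^2 = 1.033272
FV = $12,450.00 * 1.033272 = $12,864.24

$12,864.24


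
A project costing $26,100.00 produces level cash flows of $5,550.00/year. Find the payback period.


Formula: Payback = investment / annual cash flow
Substituting: Payback = $26,100.00 / $5,550.00
Payback = 4.7027 years

4.7027 years


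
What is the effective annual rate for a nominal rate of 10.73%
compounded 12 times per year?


Formula: EAR = (1 + r/m)^m - 1
Period rate: r/m = 0.1073 / 12 = 0.008942
Compounding: (1 + 0.008942)^12 = 1.112737
EAR = 1.112737 - 1 = 0.112737

0.112737


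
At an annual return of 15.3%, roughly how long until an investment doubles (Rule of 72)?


Formula: Years ≈ 72 / r
Substituting: Years ≈ 72 / 15.3
Years ≈ 4.7

4.7 years


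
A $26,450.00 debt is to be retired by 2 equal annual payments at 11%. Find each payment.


Formula: PMT = PV * r / (1 - (1+r)^(-n))
Denominator: 1 - (1 + 0.11)^(-2) = 0.188378
Numerator: $26,450.00 * 0.11 = 2909.5
PMT = 2909.5 / 0.188378 = $15,445.05

$15,445.05


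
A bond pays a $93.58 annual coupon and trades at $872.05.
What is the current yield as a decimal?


Formula: Current yield = annual coupon / price
Substituting: CY = $93.58 / $872.05
CY = 0.10731

0.10731


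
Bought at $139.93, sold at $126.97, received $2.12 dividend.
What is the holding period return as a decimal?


Formula: HPR = (P1 - P0 + D) / P0
Gain: $126.97 - $139.93 + $2.12 = -$10.84
HPR = -$10.84 / $139.93 = -0.0775

-0.0775


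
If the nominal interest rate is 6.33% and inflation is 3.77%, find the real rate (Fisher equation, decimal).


Formula: (1 + r_real) = (1 + r_nom) / (1 + inflation)
Substituting: (1 + r_real) = 1.0633 / 1.0377
(1 + r_real) = 1.02467
r_real = 1.02467 - 1 = 0.02467

0.02467


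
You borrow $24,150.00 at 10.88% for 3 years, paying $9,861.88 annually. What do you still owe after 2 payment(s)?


Formula: Balance = PV*(1+r)^k - PMT*((1+r)^k - 1)/r
Growth: (1 + 0.1088)^2 = 1.229437
Accumulated factor: ((1+r)^k - 1)/r = 2.1088
Balance = $24,150.00 * 1.229437 - $9,861.88 * 2.1088
Balance = $8,894.18

$8,894.18


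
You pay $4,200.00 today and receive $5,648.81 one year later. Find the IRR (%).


Formula: IRR = C1/C0 - 1
Substituting: IRR = $5,648.81 / $4,200.00 - 1
Ratio: 1.344955 - 1 = 0.344955
IRR = 34.4955%

34.4955%


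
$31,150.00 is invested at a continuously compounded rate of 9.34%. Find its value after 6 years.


Formula: FV = P * e^(r*t)
Exponent: r*t = 0.0934 * 6 = 0.5604
e^(0.5604) = 1.751373
FV = $31,150.00 * 1.751373 = $54,555.27

$54,555.27


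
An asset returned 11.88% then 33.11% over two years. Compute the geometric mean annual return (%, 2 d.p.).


Formula: Geometric mean = ((1+r1)*(1+r2))^(1/2) - 1
Product: (1 + 0.1188) * (1 + 0.3311) = 1.1188 * 1.3311 = 1.489235
Square root: 1.489235^0.5 = 1.220342
Geometric mean = 1.220342 - 1 = 0.220342
As percentage: 22.03%

22.03%


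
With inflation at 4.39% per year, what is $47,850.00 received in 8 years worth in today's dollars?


Formula: Real value = nominal / (1 + inflation)^years
Price level: (1 + 0.0439)^8 = 1.410169
Real value = $47,850.00 / 1.410169 = $33,932.10

$33,932.10


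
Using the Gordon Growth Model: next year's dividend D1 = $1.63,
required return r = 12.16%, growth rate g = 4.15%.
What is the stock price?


Formula: P = D1 / (r - g)
Spread: r - g = 0.1216 - 0.0415 = 0.0801
Substituting: P = $1.63 / 0.0801
P = $20.35

$20.35


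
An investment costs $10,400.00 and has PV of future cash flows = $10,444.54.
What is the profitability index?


Formula: PI = PV(cash flows) / initial investment
Substituting: PI = $10,444.54 / $10,400.00
PI = 1.0043

1.0043


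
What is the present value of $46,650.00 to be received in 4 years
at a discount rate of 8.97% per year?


Formula: PV = FV / (1 + r)^n
Substituting: PV = $46,650.00 / (1 + 0.0897)^4
Discount factor: (1.0897)^4 = 1.410028
PV = $46,650.00 / 1.410028 = $33,084.44

$33,084.44


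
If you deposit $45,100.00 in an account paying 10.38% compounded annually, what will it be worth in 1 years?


Formula: FV = P * (1 + r)^n
Substituting: FV = $45,100.00 * (1 + 0.1038)^1
Growth factor: (1.1038)^1 = 1.1038
FV = $45,100.00 * 1.1038 = $49,781.38

$49,781.38


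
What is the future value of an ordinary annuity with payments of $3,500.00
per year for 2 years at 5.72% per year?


Formula: FV = PMT * ((1+r)^n - 1) / r
Growth factor: (1 + 0.0572)^2 = 1.117672
Numerator: 1.117672 - 1 = 0.117672
FV = $3,500.00 * 0.117672 / 0.0572 = $7,200.20

$7,200.20


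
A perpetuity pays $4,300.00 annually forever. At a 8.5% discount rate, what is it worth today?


Formula: PV = C / r
Substituting: PV = $4,300.00 / 0.085
PV = $50,588.24

$50,588.24


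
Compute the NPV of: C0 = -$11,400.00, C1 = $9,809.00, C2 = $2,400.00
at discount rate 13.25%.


Formula: NPV = C0 + C1/(1+r) + C2/(1+r)^2
Discount C1: $9,809.00 / (1 + 0.1325) = $8,661.37
Discount C2: $2,400.00 / (1 + 0.1325)^2 = $1,871.26
NPV = -$11,400.00 + $8,661.37 + $1,871.26 = -$867.37

-$867.37


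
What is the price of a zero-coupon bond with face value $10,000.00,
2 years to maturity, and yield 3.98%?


Formula: Price = FV / (1 + r)^n
Substituting: Price = $10,000.00 / (1 + 0.0398)^2
Discount factor: (1.0398)^2 = 1.081184
Price = $10,000.00 / 1.081184 = $9,249.12

$9,249.12


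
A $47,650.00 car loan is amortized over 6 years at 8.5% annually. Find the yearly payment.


Formula: PMT = PV * r / (1 - (1+r)^(-n))
Denominator: 1 - (1 + 0.085)^(-6) = 0.387055
Numerator: $47,650.00 * 0.085 = 4050.25
PMT = 4050.25 / 0.387055 = $10,464.28

$10,464.28


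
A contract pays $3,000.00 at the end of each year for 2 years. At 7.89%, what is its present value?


Formula: PV = PMT * (1 - (1+r)^(-n)) / r
Discount factor: (1 + 0.0789)^(-2) = 0.859088
Bracket: 1 - 0.859088 = 0.140912
PV = $3,000.00 * 0.140912 / 0.0789 = $5,357.87

$5,357.87


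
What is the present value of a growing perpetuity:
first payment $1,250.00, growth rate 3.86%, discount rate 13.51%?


Formula: PV = C / (r - g)
Spread: r - g = 0.1351 - 0.0386 = 0.0965
Substituting: PV = $1,250.00 / 0.0965
PV = $12,953.37

$12,953.37


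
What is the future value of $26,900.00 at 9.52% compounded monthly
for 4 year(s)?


Formula: FV = P * (1 + r/m)^(m*t)
Period rate: r/m = 0.0952 / 12 = 0.007933
Total periods: m*t = 12 * 4 = 48
Growth factor: (1 + 0.007933)^48 = 1.461258
FV = $26,900.00 * 1.461258 = $39,307.83

$39,307.83


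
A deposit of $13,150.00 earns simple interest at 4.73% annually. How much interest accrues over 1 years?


Formula: I = P * r * t
Substituting: I = $13,150.00 * 0.0473 * 1
Step: I = $13,150.00 * 0.0473
I = $622.00

$622.00


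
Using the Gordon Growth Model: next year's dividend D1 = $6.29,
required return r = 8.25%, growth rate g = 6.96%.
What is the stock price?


Formula: P = D1 / (r - g)
Spread: r - g = 0.0825 - 0.0696 = 0.0129
Substituting: P = $6.29 / 0.0129
P = $487.60

$487.60


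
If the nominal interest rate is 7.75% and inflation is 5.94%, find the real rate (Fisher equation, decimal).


Formula: (1 + r_real) = (1 + r_nom) / (1 + inflation)
Substituting: (1 + r_real) = 1.0775 / 1.0594
(1 + r_real) = 1.017085
r_real = 1.017085 - 1 = 0.017085

0.017085


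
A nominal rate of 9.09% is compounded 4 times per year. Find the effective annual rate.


Formula: EAR = (1 + r/m)^m - 1
Period rate: r/m = 0.0909 / 4 = 0.022725
Compounding: (1 + 0.022725)^4 = 1.094046
EAR = 1.094046 - 1 = 0.094046

0.094046


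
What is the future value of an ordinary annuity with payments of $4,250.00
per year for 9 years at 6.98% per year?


Formula: FV = PMT * ((1+r)^n - 1) / r
Growth factor: (1 + 0.0698)^9 = 1.835369
Numerator: 1.835369 - 1 = 0.835369
FV = $4,250.00 * 0.835369 / 0.0698 = $50,864.15

$50,864.15


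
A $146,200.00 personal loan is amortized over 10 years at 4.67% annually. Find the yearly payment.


Formula: PMT = PV * r / (1 - (1+r)^(-n))
Denominator: 1 - (1 + 0.0467)^(-10) = 0.366455
Numerator: $146,200.00 * 0.0467 = 6827.54
PMT = 6827.54 / 0.366455 = $18,631.34

$18,631.34


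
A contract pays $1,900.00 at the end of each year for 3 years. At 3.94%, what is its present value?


Formula: PV = PMT * (1 - (1+r)^(-n)) / r
Discount factor: (1 + 0.0394)^(-3) = 0.890537
Bracket: 1 - 0.890537 = 0.109463
PV = $1,900.00 * 0.109463 / 0.0394 = $5,278.68

$5,278.68


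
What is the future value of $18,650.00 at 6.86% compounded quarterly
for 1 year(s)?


Formula: FV = P * (1 + r/m)^(m*t)
Period rate: r/m = 0.0686 / 4 = 0.01715
Total periods: m*t = 4 * 1 = 4
Growth factor: (1 + 0.01715)^4 = 1.070385
FV = $18,650.00 * 1.070385 = $19,962.68

$19,962.68


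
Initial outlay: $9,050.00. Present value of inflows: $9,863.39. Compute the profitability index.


Formula: PI = PV(cash flows) / initial investment
Substituting: PI = $9,863.39 / $9,050.00
PI = 1.0899

1.0899


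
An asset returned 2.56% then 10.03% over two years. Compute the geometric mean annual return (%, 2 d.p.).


Formula: Geometric mean = ((1+r1)*(1+r2))^(1/2) - 1
Product: (1 + 0.0256) * (1 + 0.1003) = 1.0256 * 1.1003 = 1.128468
Square root: 1.128468^0.5 = 1.062294
Geometric mean = 1.062294 - 1 = 0.062294
As percentage: 6.23%

6.23%


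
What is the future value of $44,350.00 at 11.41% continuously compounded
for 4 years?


Formula: FV = P * e^(r*t)
Exponent: r*t = 0.1141 * 4 = 0.4564
e^(0.4564) = 1.578382
FV = $44,350.00 * 1.578382 = $70,001.22

$70,001.22


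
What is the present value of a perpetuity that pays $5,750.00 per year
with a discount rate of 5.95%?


Formula: PV = C / r
Substituting: PV = $5,750.00 / 0.0595
PV = $96,638.66

$96,638.66


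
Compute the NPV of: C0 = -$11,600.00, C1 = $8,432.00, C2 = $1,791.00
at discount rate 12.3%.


Formula: NPV = C0 + C1/(1+r) + C2/(1+r)^2
Discount C1: $8,432.00 / (1 + 0.123) = $7,508.46
Discount C2: $1,791.00 / (1 + 0.123)^2 = $1,420.16
NPV = -$11,600.00 + $7,508.46 + $1,420.16 = -$2,671.38

-$2,671.38


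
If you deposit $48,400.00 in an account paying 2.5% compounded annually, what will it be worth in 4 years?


Formula: FV = P * (1 + r)^n
Substituting: FV = $48,400.00 * (1 + 0.025)^4
Growth factor: (1.025)^4 = 1.103813
FV = $48,400.00 * 1.103813 = $53,424.54

$53,424.54


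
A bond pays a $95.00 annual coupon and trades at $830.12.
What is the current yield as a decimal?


Formula: Current yield = annual coupon / price
Substituting: CY = $95.00 / $830.12
CY = 0.114441

0.114441


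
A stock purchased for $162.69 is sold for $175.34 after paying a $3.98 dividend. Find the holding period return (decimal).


Formula: HPR = (P1 - P0 + D) / P0
Gain: $175.34 - $162.69 + $3.98 = $16.63
HPR = $16.63 / $162.69 = 0.1022

0.1022


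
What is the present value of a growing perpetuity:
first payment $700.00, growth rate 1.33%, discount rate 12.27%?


Formula: PV = C / (r - g)
Spread: r - g = 0.1227 - 0.0133 = 0.1094
Substituting: PV = $700.00 / 0.1094
PV = $6,398.54

$6,398.54


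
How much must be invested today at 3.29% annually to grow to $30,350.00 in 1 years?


Formula: PV = FV / (1 + r)^n
Substituting: PV = $30,350.00 / (1 + 0.0329)^1
Discount factor: (1.0329)^1 = 1.0329
PV = $30,350.00 / 1.0329 = $29,383.29

$29,383.29


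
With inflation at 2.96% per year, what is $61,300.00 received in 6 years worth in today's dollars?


Formula: Real value = nominal / (1 + inflation)^years
Price level: (1 + 0.0296)^6 = 1.191273
Real value = $61,300.00 / 1.191273 = $51,457.57

$51,457.57


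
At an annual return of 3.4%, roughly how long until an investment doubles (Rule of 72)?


Formula: Years ≈ 72 / r
Substituting: Years ≈ 72 / 3.4
Years ≈ 21.2

21.2 years


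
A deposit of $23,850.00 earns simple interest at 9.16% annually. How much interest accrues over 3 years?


Formula: I = P * r * t
Substituting: I = $23,850.00 * 0.0916 * 3
Step: I = $23,850.00 * 0.2748
I = $6,553.98

$6,553.98


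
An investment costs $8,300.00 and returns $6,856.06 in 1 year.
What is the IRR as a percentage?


Formula: IRR = C1/C0 - 1
Substituting: IRR = $6,856.06 / $8,300.00 - 1
Ratio: 0.826031 - 1 = -0.173969
IRR = -17.3969%

-17.3969%


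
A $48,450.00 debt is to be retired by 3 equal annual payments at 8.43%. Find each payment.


Formula: PMT = PV * r / (1 - (1+r)^(-n))
Denominator: 1 - (1 + 0.0843)^(-3) = 0.215575
Numerator: $48,450.00 * 0.0843 = 4084.335
PMT = 4084.335 / 0.215575 = $18,946.27

$18,946.27


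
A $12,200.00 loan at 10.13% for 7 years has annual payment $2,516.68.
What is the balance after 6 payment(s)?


Formula: Balance = PV*(1+r)^k - PMT*((1+r)^k - 1)/r
Growth: (1 + 0.1013)^6 = 1.78416
Accumulated factor: ((1+r)^k - 1)/r = 7.740969
Balance = $12,200.00 * 1.78416 - $2,516.68 * 7.740969
Balance = $2,285.21

$2,285.21


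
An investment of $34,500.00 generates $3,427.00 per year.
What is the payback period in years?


Formula: Payback = investment / annual cash flow
Substituting: Payback = $34,500.00 / $3,427.00
Payback = 10.0671 years

10.0671 years


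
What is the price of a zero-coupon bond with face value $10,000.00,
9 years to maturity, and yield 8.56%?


Formula: Price = FV / (1 + r)^n
Substituting: Price = $10,000.00 / (1 + 0.0856)^9
Discount factor: (1.0856)^9 = 2.09425
Price = $10,000.00 / 2.09425 = $4,774.98

$4,774.98


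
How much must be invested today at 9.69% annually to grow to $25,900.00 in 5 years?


Formula: PV = FV / (1 + r)^n
Substituting: PV = $25,900.00 / (1 + 0.0969)^5
Discount factor: (1.0969)^5 = 1.587944
PV = $25,900.00 / 1.587944 = $16,310.40

$16,310.40
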